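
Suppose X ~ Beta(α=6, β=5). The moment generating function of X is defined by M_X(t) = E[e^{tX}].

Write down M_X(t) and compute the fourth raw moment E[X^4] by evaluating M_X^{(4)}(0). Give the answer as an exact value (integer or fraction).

E[X^4] = d^4M/dt^4 |_{t=0} = 18/143

M_X(t) = ₁F₁(6; 11; t)
dM/dt = 6*₁F₁(7; 12; t)/11
d^2M/dt^2 = 7*₁F₁(8; 13; t)/22
d^3M/dt^3 = 28*₁F₁(9; 14; t)/143
d^4M/dt^4 = 18*₁F₁(10; 15; t)/143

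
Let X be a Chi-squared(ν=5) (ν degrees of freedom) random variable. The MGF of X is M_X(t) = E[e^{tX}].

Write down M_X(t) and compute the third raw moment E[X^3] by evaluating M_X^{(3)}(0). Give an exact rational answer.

E[X^3] = M′′′(0) = 315

M_X(t) = (1 - 2*t)^(-5/2)
M′(t) = -5/(8*t^3*√(1 - 2*t) - 12*t^2*√(1 - 2*t) + 6*t*√(1 - 2*t) - √(1 - 2*t))
M′′(t) = 35/(16*t^4*√(1 - 2*t) - 32*t^3*√(1 - 2*t) + 24*t^2*√(1 - 2*t) - 8*t*√(1 - 2*t) + √(1 - 2*t))
M′′′(t) = -315/(32*t^5*√(1 - 2*t) - 80*t^4*√(1 - 2*t) + 80*t^3*√(1 - 2*t) - 40*t^2*√(1 - 2*t) + 10*t*√(1 - 2*t) - √(1 - 2*t))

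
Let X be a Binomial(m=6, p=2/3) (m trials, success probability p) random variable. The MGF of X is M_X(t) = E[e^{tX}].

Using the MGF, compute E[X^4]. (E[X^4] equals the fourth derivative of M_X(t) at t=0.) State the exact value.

E[X^4] = d^4M/dt^4 |_{t=0} = 3436/9

M_X(t) = (2*e^(t)/3 + 1/3)^6
dM/dt = 128*e^(6*t)/243 + 320*e^(5*t)/243 + 320*e^(4*t)/243 + 160*e^(3*t)/243 + 40*e^(2*t)/243 + 4*e^(t)/243
d^2M/dt^2 = 256*e^(6*t)/81 + 1600*e^(5*t)/243 + 1280*e^(4*t)/243 + 160*e^(3*t)/81 + 80*e^(2*t)/243 + 4*e^(t)/243
d^3M/dt^3 = 512*e^(6*t)/27 + 8000*e^(5*t)/243 + 5120*e^(4*t)/243 + 160*e^(3*t)/27 + 160*e^(2*t)/243 + 4*e^(t)/243
d^4M/dt^4 = 1024*e^(6*t)/9 + 40000*e^(5*t)/243 + 20480*e^(4*t)/243 + 160*e^(3*t)/9 + 320*e^(2*t)/243 + 4*e^(t)/243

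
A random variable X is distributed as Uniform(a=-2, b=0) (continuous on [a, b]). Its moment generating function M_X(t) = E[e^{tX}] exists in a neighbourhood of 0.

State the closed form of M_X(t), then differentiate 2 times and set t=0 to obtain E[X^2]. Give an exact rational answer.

E[X^2] = D^2[M](0) = 4/3

M_X(t) = (1 - e^(-2*t))/(2*t)
D^2[M](t) = (-2*t^2 - 2*t + e^(2*t) - 1)*e^(-2*t)/t^3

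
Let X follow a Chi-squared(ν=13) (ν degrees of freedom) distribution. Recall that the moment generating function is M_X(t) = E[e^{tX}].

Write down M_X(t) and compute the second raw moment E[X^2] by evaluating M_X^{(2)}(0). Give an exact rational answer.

E[X^2] = D^2[M](0) = 195

M_X(t) = (1 - 2*t)^(-13/2)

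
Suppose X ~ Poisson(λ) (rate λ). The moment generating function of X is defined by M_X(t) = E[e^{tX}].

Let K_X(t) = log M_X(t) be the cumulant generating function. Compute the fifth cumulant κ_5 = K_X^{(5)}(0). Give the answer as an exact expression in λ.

κ_5 = D^5[K](0) = λ

M_X(t) = e^(λ*(e^(t) - 1))
K_X(t) = log M_X(t) = λ*(e^(t) - 1)
D^5[K](t) = λ*e^(t)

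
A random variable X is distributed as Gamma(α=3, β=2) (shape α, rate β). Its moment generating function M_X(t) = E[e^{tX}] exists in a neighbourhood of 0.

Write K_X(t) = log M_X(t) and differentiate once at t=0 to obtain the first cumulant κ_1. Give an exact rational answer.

M_X(t) = 8/(2 - t)^3
K_X(t) = log M_X(t) = -3*log(2 - t) + 3*log(2)
K′(t) = -3/(t - 2)

κ_1 = K′(0) = 3/2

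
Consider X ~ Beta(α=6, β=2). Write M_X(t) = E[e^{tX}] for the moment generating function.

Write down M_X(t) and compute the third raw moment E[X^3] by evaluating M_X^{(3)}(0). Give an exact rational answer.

E[X^3] = d^3M/dt^3 |_{t=0} = 7/15

M_X(t) = ₁F₁(6; 8; t)
dM/dt = 3*₁F₁(7; 9; t)/4
d^2M/dt^2 = 7*₁F₁(8; 10; t)/12
d^3M/dt^3 = 7*₁F₁(9; 11; t)/15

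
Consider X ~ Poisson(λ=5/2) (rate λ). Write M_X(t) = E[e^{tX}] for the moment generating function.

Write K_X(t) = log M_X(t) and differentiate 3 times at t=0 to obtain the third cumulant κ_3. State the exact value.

M_X(t) = e^(5*e^(t)/2 - 5/2)
K_X(t) = log M_X(t) = 5*e^(t)/2 - 5/2
K′(t) = 5*e^(t)/2
K′′(t) = 5*e^(t)/2
K′′′(t) = 5*e^(t)/2

κ_3 = K′′′(0) = 5/2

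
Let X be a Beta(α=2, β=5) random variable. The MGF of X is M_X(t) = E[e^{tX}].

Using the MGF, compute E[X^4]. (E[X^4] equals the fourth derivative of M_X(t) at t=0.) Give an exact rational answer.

E[X^4] = M^(4)(0) = 1/42

M_X(t) = ₁F₁(2; 7; t)
M^(4)(t) = ₁F₁(6; 11; t)/42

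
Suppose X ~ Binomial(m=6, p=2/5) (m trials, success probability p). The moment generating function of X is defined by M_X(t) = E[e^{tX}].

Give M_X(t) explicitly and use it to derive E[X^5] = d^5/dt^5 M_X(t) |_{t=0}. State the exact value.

E[X^5] = M^(5)(0) = 228708/625

M_X(t) = (2*e^(t)/5 + 3/5)^6
M^(5)(t) = 497664*e^(6*t)/15625 + 576*e^(5*t)/5 + 442368*e^(4*t)/3125 + 209952*e^(3*t)/3125 + 31104*e^(2*t)/3125 + 2916*e^(t)/15625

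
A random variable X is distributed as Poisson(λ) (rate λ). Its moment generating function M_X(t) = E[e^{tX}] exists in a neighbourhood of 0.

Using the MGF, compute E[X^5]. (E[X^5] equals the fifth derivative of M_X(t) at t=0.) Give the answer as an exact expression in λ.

M_X(t) = e^(λ*(e^(t) - 1))
dM/dt = λ*e^(-λ)*e^(t)*e^(λ*e^(t))
d^2M/dt^2 = (λ^2*e^(2*t)*e^(λ*e^(t)) + λ*e^(t)*e^(λ*e^(t)))*e^(-λ)
d^3M/dt^3 = (λ^3*e^(3*t)*e^(λ*e^(t)) + 3*λ^2*e^(2*t)*e^(λ*e^(t)) + λ*e^(t)*e^(λ*e^(t)))*e^(-λ)
d^4M/dt^4 = (λ^4*e^(4*t)*e^(λ*e^(t)) + 6*λ^3*e^(3*t)*e^(λ*e^(t)) + 7*λ^2*e^(2*t)*e^(λ*e^(t)) + λ*e^(t)*e^(λ*e^(t)))*e^(-λ)
d^5M/dt^5 = (λ^5*e^(5*t)*e^(λ*e^(t)) + 10*λ^4*e^(4*t)*e^(λ*e^(t)) + 25*λ^3*e^(3*t)*e^(λ*e^(t)) + 15*λ^2*e^(2*t)*e^(λ*e^(t)) + λ*e^(t)*e^(λ*e^(t)))*e^(-λ)

E[X^5] = d^5M/dt^5 |_{t=0} = λ*(λ^4 + 10*λ^3 + 25*λ^2 + 15*λ + 1)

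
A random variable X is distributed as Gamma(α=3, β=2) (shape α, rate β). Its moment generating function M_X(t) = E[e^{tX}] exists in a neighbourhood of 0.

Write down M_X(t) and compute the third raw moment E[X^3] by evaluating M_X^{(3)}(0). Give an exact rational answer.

M_X(t) = 8/(2 - t)^3
dM/dt = 24/(t^4 - 8*t^3 + 24*t^2 - 32*t + 16)
d^2M/dt^2 = -96/(t^5 - 10*t^4 + 40*t^3 - 80*t^2 + 80*t - 32)
d^3M/dt^3 = 480/(t^6 - 12*t^5 + 60*t^4 - 160*t^3 + 240*t^2 - 192*t + 64)

E[X^3] = d^3M/dt^3 |_{t=0} = 15/2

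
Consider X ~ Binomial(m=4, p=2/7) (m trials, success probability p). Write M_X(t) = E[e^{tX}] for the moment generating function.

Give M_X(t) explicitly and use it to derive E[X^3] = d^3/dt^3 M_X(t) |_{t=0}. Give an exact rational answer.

E[X^3] = M^(3)(0) = 1592/343

M_X(t) = (2*e^(t)/7 + 5/7)^4
M^(3)(t) = 1024*e^(4*t)/2401 + 4320*e^(3*t)/2401 + 4800*e^(2*t)/2401 + 1000*e^(t)/2401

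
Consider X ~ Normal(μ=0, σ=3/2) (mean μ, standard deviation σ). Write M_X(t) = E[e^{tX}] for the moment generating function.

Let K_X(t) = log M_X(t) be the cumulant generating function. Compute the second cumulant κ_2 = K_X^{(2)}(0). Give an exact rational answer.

M_X(t) = e^(9*t^2/8)
K_X(t) = log M_X(t) = 9*t^2/8
D^2[K](t) = 9/4

κ_2 = D^2[K](0) = 9/4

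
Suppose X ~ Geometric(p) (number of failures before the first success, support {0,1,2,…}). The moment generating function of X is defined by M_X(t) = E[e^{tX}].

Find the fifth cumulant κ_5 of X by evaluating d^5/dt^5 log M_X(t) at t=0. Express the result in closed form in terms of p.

M_X(t) = p/(-(1 - p)*e^(t) + 1)
K_X(t) = log M_X(t) = log(p) - log(-(1 - p)*e^(t) + 1)
K′(t) = (-p*e^(t) + e^(t))/(p*e^(t) - e^(t) + 1)
K′′(t) = (-p*e^(t) + e^(t))/(p^2*e^(2*t) - 2*p*e^(2*t) + 2*p*e^(t) + e^(2*t) - 2*e^(t) + 1)

κ_5 = K′′′′′(0) = (p^4 - 15*p^3 + 50*p^2 - 60*p + 24)/p^5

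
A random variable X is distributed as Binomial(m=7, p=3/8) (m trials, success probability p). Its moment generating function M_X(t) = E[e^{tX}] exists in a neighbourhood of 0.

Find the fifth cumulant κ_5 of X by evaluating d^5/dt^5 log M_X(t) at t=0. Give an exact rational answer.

M_X(t) = (3*e^(t)/8 + 5/8)^7
K_X(t) = log M_X(t) = 7*log(3*e^(t)/8 + 5/8)
D^5[K](t) = (-2835*e^(4*t) + 51975*e^(3*t) - 86625*e^(2*t) + 13125*e^(t))/(243*e^(5*t) + 2025*e^(4*t) + 6750*e^(3*t) + 11250*e^(2*t) + 9375*e^(t) + 3125)

κ_5 = D^5[K](0) = -3045/4096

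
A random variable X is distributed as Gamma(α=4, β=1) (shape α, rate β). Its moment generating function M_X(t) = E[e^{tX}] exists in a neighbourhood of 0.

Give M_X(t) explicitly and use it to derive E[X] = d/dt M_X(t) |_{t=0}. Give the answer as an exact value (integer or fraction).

E[X] = M′(0) = 4

M_X(t) = (1 - t)^(-4)
M′(t) = -4/(t^5 - 5*t^4 + 10*t^3 - 10*t^2 + 5*t - 1)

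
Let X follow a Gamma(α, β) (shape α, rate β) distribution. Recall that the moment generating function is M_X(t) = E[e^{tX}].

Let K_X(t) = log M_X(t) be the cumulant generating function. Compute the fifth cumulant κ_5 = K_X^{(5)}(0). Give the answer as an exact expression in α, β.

M_X(t) = (β/(β - t))^α
K_X(t) = log M_X(t) = α*(log(β) - log(β - t))
D^5[K](t) = -24*α/(-β^5 + 5*β^4*t - 10*β^3*t^2 + 10*β^2*t^3 - 5*β*t^4 + t^5)

κ_5 = D^5[K](0) = 24*α/β^5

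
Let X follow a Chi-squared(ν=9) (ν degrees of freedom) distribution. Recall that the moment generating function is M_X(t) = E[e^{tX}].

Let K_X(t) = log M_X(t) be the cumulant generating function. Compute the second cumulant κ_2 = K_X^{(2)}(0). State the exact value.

κ_2 = D^2[K](0) = 18

M_X(t) = (1 - 2*t)^(-9/2)
K_X(t) = log M_X(t) = -9*log(1 - 2*t)/2
D^2[K](t) = 18/(4*t^2 - 4*t + 1)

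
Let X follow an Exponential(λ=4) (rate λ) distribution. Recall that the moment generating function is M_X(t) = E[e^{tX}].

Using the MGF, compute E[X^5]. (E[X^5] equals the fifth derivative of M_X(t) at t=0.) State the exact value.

E[X^5] = D^5[M](0) = 15/128

M_X(t) = 4/(4 - t)
D^5[M](t) = 480/(t^6 - 24*t^5 + 240*t^4 - 1280*t^3 + 3840*t^2 - 6144*t + 4096)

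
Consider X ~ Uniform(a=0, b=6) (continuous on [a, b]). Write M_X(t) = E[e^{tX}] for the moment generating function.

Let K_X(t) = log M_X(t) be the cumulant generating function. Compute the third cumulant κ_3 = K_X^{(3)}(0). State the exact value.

κ_3 = K′′′(0) = 0

M_X(t) = (e^(6*t) - 1)/(6*t)
K_X(t) = log M_X(t) = -log(t) + log(e^(6*t) - 1) - log(6)
K′(t) = (6*t*e^(6*t) - e^(6*t) + 1)/(t*e^(6*t) - t)
K′′(t) = (-36*t^2*e^(6*t) + e^(12*t) - 2*e^(6*t) + 1)/(t^2*e^(12*t) - 2*t^2*e^(6*t) + t^2)
K′′′(t) = (216*t^3*e^(12*t) + 216*t^3*e^(6*t) - 2*e^(18*t) + 6*e^(12*t) - 6*e^(6*t) + 2)/(t^3*e^(18*t) - 3*t^3*e^(12*t) + 3*t^3*e^(6*t) - t^3)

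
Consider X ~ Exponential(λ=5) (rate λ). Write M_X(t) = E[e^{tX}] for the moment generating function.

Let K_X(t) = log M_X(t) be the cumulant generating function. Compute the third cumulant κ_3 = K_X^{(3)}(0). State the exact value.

κ_3 = K^(3)(0) = 2/125

M_X(t) = 5/(5 - t)
K_X(t) = log M_X(t) = -log(5 - t) + log(5)
K^(3)(t) = -2/(t^3 - 15*t^2 + 75*t - 125)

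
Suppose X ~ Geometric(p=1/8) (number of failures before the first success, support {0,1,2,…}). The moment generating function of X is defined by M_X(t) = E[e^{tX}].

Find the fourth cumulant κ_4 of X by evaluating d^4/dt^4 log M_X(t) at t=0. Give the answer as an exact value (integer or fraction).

κ_4 = d^4K/dt^4 |_{t=0} = 18872

M_X(t) = 1/(8*(1 - 7*e^(t)/8))
K_X(t) = log M_X(t) = -log(1 - 7*e^(t)/8) - 3*log(2)
dK/dt = -7*e^(t)/(7*e^(t) - 8)
d^2K/dt^2 = 56*e^(t)/(49*e^(2*t) - 112*e^(t) + 64)
d^3K/dt^3 = (-392*e^(2*t) - 448*e^(t))/(343*e^(3*t) - 1176*e^(2*t) + 1344*e^(t) - 512)
d^4K/dt^4 = (2744*e^(3*t) + 12544*e^(2*t) + 3584*e^(t))/(2401*e^(4*t) - 10976*e^(3*t) + 18816*e^(2*t) - 14336*e^(t) + 4096)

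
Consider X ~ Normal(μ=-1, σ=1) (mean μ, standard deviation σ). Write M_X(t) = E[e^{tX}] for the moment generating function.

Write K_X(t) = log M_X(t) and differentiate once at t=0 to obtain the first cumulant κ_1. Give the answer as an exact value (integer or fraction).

M_X(t) = e^(t^2/2 - t)
K_X(t) = log M_X(t) = t^2/2 - t
K′(t) = t - 1

κ_1 = K′(0) = -1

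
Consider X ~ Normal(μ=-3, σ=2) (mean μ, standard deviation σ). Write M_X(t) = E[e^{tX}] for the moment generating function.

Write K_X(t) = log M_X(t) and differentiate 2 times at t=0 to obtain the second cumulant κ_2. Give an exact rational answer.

κ_2 = K′′(0) = 4

M_X(t) = e^(2*t^2 - 3*t)
K_X(t) = log M_X(t) = 2*t^2 - 3*t
K′(t) = 4*t - 3
K′′(t) = 4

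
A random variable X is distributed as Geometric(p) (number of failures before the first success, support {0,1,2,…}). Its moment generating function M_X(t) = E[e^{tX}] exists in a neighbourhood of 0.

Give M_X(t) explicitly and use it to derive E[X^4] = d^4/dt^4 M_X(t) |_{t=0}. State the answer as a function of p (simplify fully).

M_X(t) = p/(-(1 - p)*e^(t) + 1)

E[X^4] = D^4[M](0) = 1 - 15/p + 50/p^2 - 60/p^3 + 24/p^4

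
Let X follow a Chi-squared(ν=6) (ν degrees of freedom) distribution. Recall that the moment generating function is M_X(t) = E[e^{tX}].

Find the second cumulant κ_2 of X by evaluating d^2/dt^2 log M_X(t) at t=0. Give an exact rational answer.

M_X(t) = (1 - 2*t)^(-3)
K_X(t) = log M_X(t) = -3*log(1 - 2*t)
K^(2)(t) = 12/(4*t^2 - 4*t + 1)

κ_2 = K^(2)(0) = 12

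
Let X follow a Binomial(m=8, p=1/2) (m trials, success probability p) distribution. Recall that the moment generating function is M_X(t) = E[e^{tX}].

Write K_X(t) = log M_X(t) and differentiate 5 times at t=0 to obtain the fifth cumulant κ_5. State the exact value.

M_X(t) = (e^(t)/2 + 1/2)^8
K_X(t) = log M_X(t) = 8*log(e^(t)/2 + 1/2)
D^5[K](t) = (-8*e^(4*t) + 88*e^(3*t) - 88*e^(2*t) + 8*e^(t))/(e^(5*t) + 5*e^(4*t) + 10*e^(3*t) + 10*e^(2*t) + 5*e^(t) + 1)

κ_5 = D^5[K](0) = 0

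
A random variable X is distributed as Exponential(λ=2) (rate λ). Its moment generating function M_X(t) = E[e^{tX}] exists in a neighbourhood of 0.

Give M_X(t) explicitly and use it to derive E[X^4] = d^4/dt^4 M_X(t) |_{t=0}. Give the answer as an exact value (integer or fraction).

E[X^4] = d^4M/dt^4 |_{t=0} = 3/2

M_X(t) = 2/(2 - t)
dM/dt = 2/(t^2 - 4*t + 4)
d^2M/dt^2 = -4/(t^3 - 6*t^2 + 12*t - 8)
d^3M/dt^3 = 12/(t^4 - 8*t^3 + 24*t^2 - 32*t + 16)
d^4M/dt^4 = -48/(t^5 - 10*t^4 + 40*t^3 - 80*t^2 + 80*t - 32)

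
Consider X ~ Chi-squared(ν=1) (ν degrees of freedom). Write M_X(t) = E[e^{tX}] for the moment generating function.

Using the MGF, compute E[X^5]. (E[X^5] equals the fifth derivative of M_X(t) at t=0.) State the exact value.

M_X(t) = 1/√(1 - 2*t)
dM/dt = -1/(2*t*√(1 - 2*t) - √(1 - 2*t))
d^2M/dt^2 = 3/(4*t^2*√(1 - 2*t) - 4*t*√(1 - 2*t) + √(1 - 2*t))
d^3M/dt^3 = -15/(8*t^3*√(1 - 2*t) - 12*t^2*√(1 - 2*t) + 6*t*√(1 - 2*t) - √(1 - 2*t))
d^4M/dt^4 = 105/(16*t^4*√(1 - 2*t) - 32*t^3*√(1 - 2*t) + 24*t^2*√(1 - 2*t) - 8*t*√(1 - 2*t) + √(1 - 2*t))
d^5M/dt^5 = -945/(32*t^5*√(1 - 2*t) - 80*t^4*√(1 - 2*t) + 80*t^3*√(1 - 2*t) - 40*t^2*√(1 - 2*t) + 10*t*√(1 - 2*t) - √(1 - 2*t))

E[X^5] = d^5M/dt^5 |_{t=0} = 945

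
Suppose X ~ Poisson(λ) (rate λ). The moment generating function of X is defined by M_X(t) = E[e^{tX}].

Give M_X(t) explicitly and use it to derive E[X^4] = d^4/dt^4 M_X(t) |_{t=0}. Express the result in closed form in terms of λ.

M_X(t) = e^(λ*(e^(t) - 1))
dM/dt = λ*e^(-λ)*e^(t)*e^(λ*e^(t))
d^2M/dt^2 = (λ^2*e^(2*t)*e^(λ*e^(t)) + λ*e^(t)*e^(λ*e^(t)))*e^(-λ)
d^3M/dt^3 = (λ^3*e^(3*t)*e^(λ*e^(t)) + 3*λ^2*e^(2*t)*e^(λ*e^(t)) + λ*e^(t)*e^(λ*e^(t)))*e^(-λ)
d^4M/dt^4 = (λ^4*e^(4*t)*e^(λ*e^(t)) + 6*λ^3*e^(3*t)*e^(λ*e^(t)) + 7*λ^2*e^(2*t)*e^(λ*e^(t)) + λ*e^(t)*e^(λ*e^(t)))*e^(-λ)

E[X^4] = d^4M/dt^4 |_{t=0} = λ*(λ^3 + 6*λ^2 + 7*λ + 1)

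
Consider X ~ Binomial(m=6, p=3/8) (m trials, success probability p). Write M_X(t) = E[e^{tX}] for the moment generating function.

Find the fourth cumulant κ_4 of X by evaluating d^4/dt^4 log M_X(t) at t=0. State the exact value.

κ_4 = D^4[K](0) = -585/1024

M_X(t) = (3*e^(t)/8 + 5/8)^6
K_X(t) = log M_X(t) = 6*log(3*e^(t)/8 + 5/8)
D^4[K](t) = (810*e^(3*t) - 5400*e^(2*t) + 2250*e^(t))/(81*e^(4*t) + 540*e^(3*t) + 1350*e^(2*t) + 1500*e^(t) + 625)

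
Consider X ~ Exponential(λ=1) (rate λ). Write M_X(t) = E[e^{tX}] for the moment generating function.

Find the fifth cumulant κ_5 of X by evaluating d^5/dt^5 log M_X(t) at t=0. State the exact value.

M_X(t) = 1/(1 - t)
K_X(t) = log M_X(t) = -log(1 - t)
K^(5)(t) = -24/(t^5 - 5*t^4 + 10*t^3 - 10*t^2 + 5*t - 1)

κ_5 = K^(5)(0) = 24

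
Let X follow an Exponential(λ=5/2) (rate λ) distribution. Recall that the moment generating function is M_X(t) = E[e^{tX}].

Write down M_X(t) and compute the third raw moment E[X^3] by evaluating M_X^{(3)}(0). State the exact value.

M_X(t) = 5/(2*(5/2 - t))
D^3[M](t) = 240/(16*t^4 - 160*t^3 + 600*t^2 - 1000*t + 625)

E[X^3] = D^3[M](0) = 48/125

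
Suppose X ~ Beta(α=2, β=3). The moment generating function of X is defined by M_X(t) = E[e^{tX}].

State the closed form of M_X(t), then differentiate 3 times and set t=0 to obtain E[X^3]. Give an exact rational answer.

M_X(t) = ₁F₁(2; 5; t)
M′(t) = 2*₁F₁(3; 6; t)/5
M′′(t) = ₁F₁(4; 7; t)/5
M′′′(t) = 4*₁F₁(5; 8; t)/35

E[X^3] = M′′′(0) = 4/35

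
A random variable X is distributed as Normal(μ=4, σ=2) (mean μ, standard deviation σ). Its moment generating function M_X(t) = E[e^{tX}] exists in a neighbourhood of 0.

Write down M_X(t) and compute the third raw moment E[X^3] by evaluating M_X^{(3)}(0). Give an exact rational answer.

E[X^3] = M′′′(0) = 112

M_X(t) = e^(2*t^2 + 4*t)
M′(t) = 4*t*e^(4*t)*e^(2*t^2) + 4*e^(4*t)*e^(2*t^2)
M′′(t) = 16*t^2*e^(4*t)*e^(2*t^2) + 32*t*e^(4*t)*e^(2*t^2) + 20*e^(4*t)*e^(2*t^2)
M′′′(t) = 64*t^3*e^(4*t)*e^(2*t^2) + 192*t^2*e^(4*t)*e^(2*t^2) + 240*t*e^(4*t)*e^(2*t^2) + 112*e^(4*t)*e^(2*t^2)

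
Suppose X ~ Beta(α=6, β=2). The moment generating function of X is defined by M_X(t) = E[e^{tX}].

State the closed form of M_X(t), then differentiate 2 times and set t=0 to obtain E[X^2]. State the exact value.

M_X(t) = ₁F₁(6; 8; t)
M^(2)(t) = 7*₁F₁(8; 10; t)/12

E[X^2] = M^(2)(0) = 7/12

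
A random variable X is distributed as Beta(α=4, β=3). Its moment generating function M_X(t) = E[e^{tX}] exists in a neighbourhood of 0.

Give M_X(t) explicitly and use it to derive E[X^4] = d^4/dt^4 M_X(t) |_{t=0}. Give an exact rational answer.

M_X(t) = ₁F₁(4; 7; t)
M′(t) = 4*₁F₁(5; 8; t)/7
M′′(t) = 5*₁F₁(6; 9; t)/14
M′′′(t) = 5*₁F₁(7; 10; t)/21
M′′′′(t) = ₁F₁(8; 11; t)/6

E[X^4] = M′′′′(0) = 1/6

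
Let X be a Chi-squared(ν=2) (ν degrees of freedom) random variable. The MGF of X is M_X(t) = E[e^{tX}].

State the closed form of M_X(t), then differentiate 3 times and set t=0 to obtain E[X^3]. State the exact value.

M_X(t) = 1/(1 - 2*t)
D^3[M](t) = 48/(16*t^4 - 32*t^3 + 24*t^2 - 8*t + 1)

E[X^3] = D^3[M](0) = 48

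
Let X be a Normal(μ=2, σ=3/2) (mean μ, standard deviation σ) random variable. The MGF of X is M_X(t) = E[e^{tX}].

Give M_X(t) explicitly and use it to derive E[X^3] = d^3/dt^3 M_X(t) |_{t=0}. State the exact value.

M_X(t) = e^(9*t^2/8 + 2*t)
M′(t) = 9*t*e^(2*t)*e^(9*t^2/8)/4 + 2*e^(2*t)*e^(9*t^2/8)
M′′(t) = 81*t^2*e^(2*t)*e^(9*t^2/8)/16 + 9*t*e^(2*t)*e^(9*t^2/8) + 25*e^(2*t)*e^(9*t^2/8)/4
M′′′(t) = 729*t^3*e^(2*t)*e^(9*t^2/8)/64 + 243*t^2*e^(2*t)*e^(9*t^2/8)/8 + 675*t*e^(2*t)*e^(9*t^2/8)/16 + 43*e^(2*t)*e^(9*t^2/8)/2

E[X^3] = M′′′(0) = 43/2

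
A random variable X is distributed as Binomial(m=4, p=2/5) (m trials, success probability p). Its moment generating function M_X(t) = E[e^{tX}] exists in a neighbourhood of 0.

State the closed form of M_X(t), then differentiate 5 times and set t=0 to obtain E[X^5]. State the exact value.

M_X(t) = (2*e^(t)/5 + 3/5)^4
dM/dt = 64*e^(4*t)/625 + 288*e^(3*t)/625 + 432*e^(2*t)/625 + 216*e^(t)/625
d^2M/dt^2 = 256*e^(4*t)/625 + 864*e^(3*t)/625 + 864*e^(2*t)/625 + 216*e^(t)/625
d^3M/dt^3 = 1024*e^(4*t)/625 + 2592*e^(3*t)/625 + 1728*e^(2*t)/625 + 216*e^(t)/625
d^4M/dt^4 = 4096*e^(4*t)/625 + 7776*e^(3*t)/625 + 3456*e^(2*t)/625 + 216*e^(t)/625
d^5M/dt^5 = 16384*e^(4*t)/625 + 23328*e^(3*t)/625 + 6912*e^(2*t)/625 + 216*e^(t)/625

E[X^5] = d^5M/dt^5 |_{t=0} = 9368/125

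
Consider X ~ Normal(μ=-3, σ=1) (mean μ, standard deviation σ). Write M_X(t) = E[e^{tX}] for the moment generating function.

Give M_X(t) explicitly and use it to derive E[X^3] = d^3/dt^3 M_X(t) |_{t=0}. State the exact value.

M_X(t) = e^(t^2/2 - 3*t)
dM/dt = t*e^(-3*t)*e^(t^2/2) - 3*e^(-3*t)*e^(t^2/2)
d^2M/dt^2 = (t^2*e^(t^2/2) - 6*t*e^(t^2/2) + 10*e^(t^2/2))*e^(-3*t)
d^3M/dt^3 = (t^3*e^(t^2/2) - 9*t^2*e^(t^2/2) + 30*t*e^(t^2/2) - 36*e^(t^2/2))*e^(-3*t)

E[X^3] = d^3M/dt^3 |_{t=0} = -36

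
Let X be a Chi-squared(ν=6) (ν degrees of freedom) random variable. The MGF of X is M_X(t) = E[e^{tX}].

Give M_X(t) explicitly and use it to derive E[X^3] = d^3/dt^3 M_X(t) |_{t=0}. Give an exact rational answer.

M_X(t) = (1 - 2*t)^(-3)
M^(3)(t) = 480/(64*t^6 - 192*t^5 + 240*t^4 - 160*t^3 + 60*t^2 - 12*t + 1)

E[X^3] = M^(3)(0) = 480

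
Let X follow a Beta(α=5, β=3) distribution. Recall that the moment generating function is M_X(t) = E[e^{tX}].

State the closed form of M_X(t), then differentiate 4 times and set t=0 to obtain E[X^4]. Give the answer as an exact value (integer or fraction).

M_X(t) = ₁F₁(5; 8; t)
D^4[M](t) = 7*₁F₁(9; 12; t)/33

E[X^4] = D^4[M](0) = 7/33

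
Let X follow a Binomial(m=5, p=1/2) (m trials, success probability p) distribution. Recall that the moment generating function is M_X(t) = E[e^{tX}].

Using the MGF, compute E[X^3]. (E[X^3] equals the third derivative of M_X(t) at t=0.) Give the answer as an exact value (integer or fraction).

E[X^3] = D^3[M](0) = 25

M_X(t) = (e^(t)/2 + 1/2)^5
D^3[M](t) = 125*e^(5*t)/32 + 10*e^(4*t) + 135*e^(3*t)/16 + 5*e^(2*t)/2 + 5*e^(t)/32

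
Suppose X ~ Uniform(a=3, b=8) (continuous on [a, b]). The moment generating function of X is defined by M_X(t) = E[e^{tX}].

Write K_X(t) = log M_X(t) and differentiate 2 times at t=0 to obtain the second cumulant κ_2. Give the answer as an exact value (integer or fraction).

κ_2 = D^2[K](0) = 25/12

M_X(t) = (e^(8*t) - e^(3*t))/(5*t)
K_X(t) = log M_X(t) = -log(t) + log(e^(8*t) - e^(3*t)) - log(5)
D^2[K](t) = (-25*t^2*e^(5*t) + e^(10*t) - 2*e^(5*t) + 1)/(t^2*e^(10*t) - 2*t^2*e^(5*t) + t^2)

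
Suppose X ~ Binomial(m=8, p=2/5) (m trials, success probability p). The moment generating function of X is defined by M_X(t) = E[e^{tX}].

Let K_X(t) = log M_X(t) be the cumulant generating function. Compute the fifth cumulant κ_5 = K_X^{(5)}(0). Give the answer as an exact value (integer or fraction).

M_X(t) = (2*e^(t)/5 + 3/5)^8
K_X(t) = log M_X(t) = 8*log(2*e^(t)/5 + 3/5)
K^(5)(t) = (-384*e^(4*t) + 6336*e^(3*t) - 9504*e^(2*t) + 1296*e^(t))/(32*e^(5*t) + 240*e^(4*t) + 720*e^(3*t) + 1080*e^(2*t) + 810*e^(t) + 243)

κ_5 = K^(5)(0) = -2256/3125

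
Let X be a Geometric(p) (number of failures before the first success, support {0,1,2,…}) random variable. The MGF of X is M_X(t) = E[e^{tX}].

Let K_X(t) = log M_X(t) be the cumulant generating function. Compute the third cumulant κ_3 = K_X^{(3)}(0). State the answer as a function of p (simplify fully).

κ_3 = D^3[K](0) = (p^2 - 3*p + 2)/p^3

M_X(t) = p/(-(1 - p)*e^(t) + 1)
K_X(t) = log M_X(t) = log(p) - log(-(1 - p)*e^(t) + 1)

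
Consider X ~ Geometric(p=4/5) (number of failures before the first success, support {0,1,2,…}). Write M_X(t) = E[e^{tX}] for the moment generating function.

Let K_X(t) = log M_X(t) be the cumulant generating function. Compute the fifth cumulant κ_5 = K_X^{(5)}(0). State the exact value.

M_X(t) = 4/(5*(1 - e^(t)/5))
K_X(t) = log M_X(t) = -log(1 - e^(t)/5) - log(5) + 2*log(2)
D^5[K](t) = (-5*e^(4*t) - 275*e^(3*t) - 1375*e^(2*t) - 625*e^(t))/(e^(5*t) - 25*e^(4*t) + 250*e^(3*t) - 1250*e^(2*t) + 3125*e^(t) - 3125)

κ_5 = D^5[K](0) = 285/128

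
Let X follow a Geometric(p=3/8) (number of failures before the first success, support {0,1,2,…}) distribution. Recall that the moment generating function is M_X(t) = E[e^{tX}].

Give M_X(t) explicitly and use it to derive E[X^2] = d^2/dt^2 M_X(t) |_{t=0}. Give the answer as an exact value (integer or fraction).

M_X(t) = 3/(8*(1 - 5*e^(t)/8))
D^2[M](t) = (-75*e^(2*t) - 120*e^(t))/(125*e^(3*t) - 600*e^(2*t) + 960*e^(t) - 512)

E[X^2] = D^2[M](0) = 65/9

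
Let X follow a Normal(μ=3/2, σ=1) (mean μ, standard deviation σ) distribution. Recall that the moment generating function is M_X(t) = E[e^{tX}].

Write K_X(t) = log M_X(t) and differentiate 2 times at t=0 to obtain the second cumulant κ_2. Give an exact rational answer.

κ_2 = K′′(0) = 1

M_X(t) = e^(t^2/2 + 3*t/2)
K_X(t) = log M_X(t) = t^2/2 + 3*t/2
K′(t) = t + 3/2
K′′(t) = 1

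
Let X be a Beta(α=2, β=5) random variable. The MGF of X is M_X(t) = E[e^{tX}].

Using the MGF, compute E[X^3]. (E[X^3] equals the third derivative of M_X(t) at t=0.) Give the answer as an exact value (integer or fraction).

E[X^3] = M^(3)(0) = 1/21

M_X(t) = ₁F₁(2; 7; t)
M^(3)(t) = ₁F₁(5; 10; t)/21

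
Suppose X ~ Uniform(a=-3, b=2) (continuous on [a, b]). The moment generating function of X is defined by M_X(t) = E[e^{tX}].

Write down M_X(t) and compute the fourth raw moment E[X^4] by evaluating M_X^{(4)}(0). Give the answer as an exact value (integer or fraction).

M_X(t) = (e^(2*t) - e^(-3*t))/(5*t)
M′(t) = (2*t*e^(5*t) + 3*t - e^(5*t) + 1)*e^(-3*t)/(5*t^2)
M′′(t) = (4*t^2*e^(5*t) - 9*t^2 - 4*t*e^(5*t) - 6*t + 2*e^(5*t) - 2)*e^(-3*t)/(5*t^3)
M′′′(t) = (8*t^3*e^(5*t) + 27*t^3 - 12*t^2*e^(5*t) + 27*t^2 + 12*t*e^(5*t) + 18*t - 6*e^(5*t) + 6)*e^(-3*t)/(5*t^4)
M′′′′(t) = (16*t^4*e^(5*t) - 81*t^4 - 32*t^3*e^(5*t) - 108*t^3 + 48*t^2*e^(5*t) - 108*t^2 - 48*t*e^(5*t) - 72*t + 24*e^(5*t) - 24)*e^(-3*t)/(5*t^5)

E[X^4] = M′′′′(0) = 11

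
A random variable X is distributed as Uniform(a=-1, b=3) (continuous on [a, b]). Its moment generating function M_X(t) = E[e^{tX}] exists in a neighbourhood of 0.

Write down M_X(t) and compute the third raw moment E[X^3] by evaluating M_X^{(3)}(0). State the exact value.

M_X(t) = (e^(3*t) - e^(-t))/(4*t)
M^(3)(t) = (27*t^3*e^(4*t) + t^3 - 27*t^2*e^(4*t) + 3*t^2 + 18*t*e^(4*t) + 6*t - 6*e^(4*t) + 6)*e^(-t)/(4*t^4)

E[X^3] = M^(3)(0) = 5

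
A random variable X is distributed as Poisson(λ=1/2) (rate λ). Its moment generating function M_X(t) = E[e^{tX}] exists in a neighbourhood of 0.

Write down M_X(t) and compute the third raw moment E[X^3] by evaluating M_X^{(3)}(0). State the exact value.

M_X(t) = e^(e^(t)/2 - 1/2)
M^(3)(t) = (e^(3*t)*e^(e^(t)/2) + 6*e^(2*t)*e^(e^(t)/2) + 4*e^(t)*e^(e^(t)/2))*e^(-1/2)/8

E[X^3] = M^(3)(0) = 11/8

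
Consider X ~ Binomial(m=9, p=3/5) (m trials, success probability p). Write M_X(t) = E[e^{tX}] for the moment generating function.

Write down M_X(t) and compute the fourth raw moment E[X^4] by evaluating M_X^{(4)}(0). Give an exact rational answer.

E[X^4] = M′′′′(0) = 769959/625

M_X(t) = (3*e^(t)/5 + 2/5)^9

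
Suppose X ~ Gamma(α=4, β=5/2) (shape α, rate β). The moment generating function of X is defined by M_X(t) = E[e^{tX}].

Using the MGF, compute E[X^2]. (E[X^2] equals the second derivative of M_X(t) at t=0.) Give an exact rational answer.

E[X^2] = M^(2)(0) = 16/5

M_X(t) = 625/(16*(5/2 - t)^4)
M^(2)(t) = 50000/(64*t^6 - 960*t^5 + 6000*t^4 - 20000*t^3 + 37500*t^2 - 37500*t + 15625)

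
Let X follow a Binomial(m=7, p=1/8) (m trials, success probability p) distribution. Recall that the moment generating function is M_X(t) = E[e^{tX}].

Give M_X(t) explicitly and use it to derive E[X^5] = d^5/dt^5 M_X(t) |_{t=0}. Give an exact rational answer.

M_X(t) = (e^(t)/8 + 7/8)^7

E[X^5] = D^5[M](0) = 94619/4096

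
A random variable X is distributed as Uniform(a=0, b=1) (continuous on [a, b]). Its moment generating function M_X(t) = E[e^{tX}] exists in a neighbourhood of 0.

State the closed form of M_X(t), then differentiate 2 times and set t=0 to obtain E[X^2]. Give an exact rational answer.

M_X(t) = (e^(t) - 1)/t
D^2[M](t) = (t^2*e^(t) - 2*t*e^(t) + 2*e^(t) - 2)/t^3

E[X^2] = D^2[M](0) = 1/3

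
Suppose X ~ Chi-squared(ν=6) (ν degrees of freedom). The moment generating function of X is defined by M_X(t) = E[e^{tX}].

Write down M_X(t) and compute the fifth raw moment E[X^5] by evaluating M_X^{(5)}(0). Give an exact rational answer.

M_X(t) = (1 - 2*t)^(-3)
dM/dt = 6/(16*t^4 - 32*t^3 + 24*t^2 - 8*t + 1)
d^2M/dt^2 = -48/(32*t^5 - 80*t^4 + 80*t^3 - 40*t^2 + 10*t - 1)
d^3M/dt^3 = 480/(64*t^6 - 192*t^5 + 240*t^4 - 160*t^3 + 60*t^2 - 12*t + 1)
d^4M/dt^4 = -5760/(128*t^7 - 448*t^6 + 672*t^5 - 560*t^4 + 280*t^3 - 84*t^2 + 14*t - 1)
d^5M/dt^5 = 80640/(256*t^8 - 1024*t^7 + 1792*t^6 - 1792*t^5 + 1120*t^4 - 448*t^3 + 112*t^2 - 16*t + 1)

E[X^5] = d^5M/dt^5 |_{t=0} = 80640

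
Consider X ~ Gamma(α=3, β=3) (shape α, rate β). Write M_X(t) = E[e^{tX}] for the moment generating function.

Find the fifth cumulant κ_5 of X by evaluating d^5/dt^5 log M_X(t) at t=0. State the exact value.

κ_5 = D^5[K](0) = 8/27

M_X(t) = 27/(3 - t)^3
K_X(t) = log M_X(t) = -3*log(3 - t) + 3*log(3)
D^5[K](t) = -72/(t^5 - 15*t^4 + 90*t^3 - 270*t^2 + 405*t - 243)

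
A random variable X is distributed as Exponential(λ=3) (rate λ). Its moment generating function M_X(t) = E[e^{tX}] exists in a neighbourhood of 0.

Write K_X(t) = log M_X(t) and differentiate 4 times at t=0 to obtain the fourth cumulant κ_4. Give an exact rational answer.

M_X(t) = 3/(3 - t)
K_X(t) = log M_X(t) = -log(3 - t) + log(3)
dK/dt = -1/(t - 3)
d^2K/dt^2 = 1/(t^2 - 6*t + 9)
d^3K/dt^3 = -2/(t^3 - 9*t^2 + 27*t - 27)
d^4K/dt^4 = 6/(t^4 - 12*t^3 + 54*t^2 - 108*t + 81)

κ_4 = d^4K/dt^4 |_{t=0} = 2/27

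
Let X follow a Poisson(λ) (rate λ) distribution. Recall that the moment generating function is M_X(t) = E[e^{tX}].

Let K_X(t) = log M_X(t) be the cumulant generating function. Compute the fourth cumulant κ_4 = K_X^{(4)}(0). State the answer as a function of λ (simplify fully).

κ_4 = d^4K/dt^4 |_{t=0} = λ

M_X(t) = e^(λ*(e^(t) - 1))
K_X(t) = log M_X(t) = λ*(e^(t) - 1)
dK/dt = λ*e^(t)
d^2K/dt^2 = λ*e^(t)
d^3K/dt^3 = λ*e^(t)
d^4K/dt^4 = λ*e^(t)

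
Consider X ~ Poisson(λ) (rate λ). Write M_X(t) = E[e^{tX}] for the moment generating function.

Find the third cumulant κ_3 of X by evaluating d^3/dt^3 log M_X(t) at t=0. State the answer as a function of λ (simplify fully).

κ_3 = K^(3)(0) = λ

M_X(t) = e^(λ*(e^(t) - 1))
K_X(t) = log M_X(t) = λ*(e^(t) - 1)
K^(3)(t) = λ*e^(t)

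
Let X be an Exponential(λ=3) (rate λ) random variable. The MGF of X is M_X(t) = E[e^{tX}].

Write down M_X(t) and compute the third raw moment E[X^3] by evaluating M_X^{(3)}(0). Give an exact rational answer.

M_X(t) = 3/(3 - t)
D^3[M](t) = 18/(t^4 - 12*t^3 + 54*t^2 - 108*t + 81)

E[X^3] = D^3[M](0) = 2/9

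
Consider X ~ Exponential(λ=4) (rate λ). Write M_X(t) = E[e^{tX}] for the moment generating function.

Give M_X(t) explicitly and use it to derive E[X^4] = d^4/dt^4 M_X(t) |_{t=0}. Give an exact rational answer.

M_X(t) = 4/(4 - t)
dM/dt = 4/(t^2 - 8*t + 16)
d^2M/dt^2 = -8/(t^3 - 12*t^2 + 48*t - 64)
d^3M/dt^3 = 24/(t^4 - 16*t^3 + 96*t^2 - 256*t + 256)
d^4M/dt^4 = -96/(t^5 - 20*t^4 + 160*t^3 - 640*t^2 + 1280*t - 1024)

E[X^4] = d^4M/dt^4 |_{t=0} = 3/32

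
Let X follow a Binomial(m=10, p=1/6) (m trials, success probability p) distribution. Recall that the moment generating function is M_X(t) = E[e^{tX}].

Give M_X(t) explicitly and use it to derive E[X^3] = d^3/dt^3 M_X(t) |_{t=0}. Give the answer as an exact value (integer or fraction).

M_X(t) = (e^(t)/6 + 5/6)^10

E[X^3] = d^3M/dt^3 |_{t=0} = 25/2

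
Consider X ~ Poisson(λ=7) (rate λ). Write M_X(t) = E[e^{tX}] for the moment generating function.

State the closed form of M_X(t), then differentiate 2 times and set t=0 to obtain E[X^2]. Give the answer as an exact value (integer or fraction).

M_X(t) = e^(7*e^(t) - 7)
M′(t) = 7*e^(-7)*e^(t)*e^(7*e^(t))
M′′(t) = (49*e^(2*t)*e^(7*e^(t)) + 7*e^(t)*e^(7*e^(t)))*e^(-7)

E[X^2] = M′′(0) = 56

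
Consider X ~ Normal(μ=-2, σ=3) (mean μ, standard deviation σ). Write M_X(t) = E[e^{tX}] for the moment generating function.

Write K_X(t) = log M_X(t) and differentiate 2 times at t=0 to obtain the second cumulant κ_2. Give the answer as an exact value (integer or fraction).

κ_2 = K′′(0) = 9

M_X(t) = e^(9*t^2/2 - 2*t)
K_X(t) = log M_X(t) = 9*t^2/2 - 2*t
K′(t) = 9*t - 2
K′′(t) = 9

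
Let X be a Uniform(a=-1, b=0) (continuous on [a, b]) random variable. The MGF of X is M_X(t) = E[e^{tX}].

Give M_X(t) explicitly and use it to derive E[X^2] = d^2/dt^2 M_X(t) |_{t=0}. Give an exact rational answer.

M_X(t) = (1 - e^(-t))/t
dM/dt = (t - e^(t) + 1)*e^(-t)/t^2
d^2M/dt^2 = (-t^2 - 2*t + 2*e^(t) - 2)*e^(-t)/t^3

E[X^2] = d^2M/dt^2 |_{t=0} = 1/3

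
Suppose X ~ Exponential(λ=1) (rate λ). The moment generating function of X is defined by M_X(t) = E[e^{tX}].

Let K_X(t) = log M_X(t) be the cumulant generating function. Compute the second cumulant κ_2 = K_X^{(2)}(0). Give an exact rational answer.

M_X(t) = 1/(1 - t)
K_X(t) = log M_X(t) = -log(1 - t)
D^2[K](t) = 1/(t^2 - 2*t + 1)

κ_2 = D^2[K](0) = 1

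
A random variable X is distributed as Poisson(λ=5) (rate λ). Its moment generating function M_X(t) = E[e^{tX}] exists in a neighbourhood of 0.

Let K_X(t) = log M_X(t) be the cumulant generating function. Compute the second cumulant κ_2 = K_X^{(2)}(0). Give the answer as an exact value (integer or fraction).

κ_2 = K^(2)(0) = 5

M_X(t) = e^(5*e^(t) - 5)
K_X(t) = log M_X(t) = 5*e^(t) - 5
K^(2)(t) = 5*e^(t)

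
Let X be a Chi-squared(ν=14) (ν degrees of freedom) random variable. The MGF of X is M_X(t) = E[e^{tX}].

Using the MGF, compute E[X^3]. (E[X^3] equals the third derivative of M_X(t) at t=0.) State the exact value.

M_X(t) = (1 - 2*t)^(-7)
dM/dt = 14/(256*t^8 - 1024*t^7 + 1792*t^6 - 1792*t^5 + 1120*t^4 - 448*t^3 + 112*t^2 - 16*t + 1)
d^2M/dt^2 = -224/(512*t^9 - 2304*t^8 + 4608*t^7 - 5376*t^6 + 4032*t^5 - 2016*t^4 + 672*t^3 - 144*t^2 + 18*t - 1)
d^3M/dt^3 = 4032/(1024*t^10 - 5120*t^9 + 11520*t^8 - 15360*t^7 + 13440*t^6 - 8064*t^5 + 3360*t^4 - 960*t^3 + 180*t^2 - 20*t + 1)

E[X^3] = d^3M/dt^3 |_{t=0} = 4032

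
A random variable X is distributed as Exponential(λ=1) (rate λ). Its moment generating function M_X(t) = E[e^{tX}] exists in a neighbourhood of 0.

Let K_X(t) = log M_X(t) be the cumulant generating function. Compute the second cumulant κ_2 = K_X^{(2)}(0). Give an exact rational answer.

M_X(t) = 1/(1 - t)
K_X(t) = log M_X(t) = -log(1 - t)
K′(t) = -1/(t - 1)
K′′(t) = 1/(t^2 - 2*t + 1)

κ_2 = K′′(0) = 1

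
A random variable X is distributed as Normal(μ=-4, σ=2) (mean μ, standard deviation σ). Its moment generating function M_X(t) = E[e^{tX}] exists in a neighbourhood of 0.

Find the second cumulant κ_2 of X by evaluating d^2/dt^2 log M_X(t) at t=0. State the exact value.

κ_2 = D^2[K](0) = 4

M_X(t) = e^(2*t^2 - 4*t)
K_X(t) = log M_X(t) = 2*t^2 - 4*t
D^2[K](t) = 4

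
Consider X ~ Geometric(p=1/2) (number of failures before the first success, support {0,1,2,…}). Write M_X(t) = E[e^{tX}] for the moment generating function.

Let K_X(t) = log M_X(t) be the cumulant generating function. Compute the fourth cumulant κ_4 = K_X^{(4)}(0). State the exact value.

κ_4 = K′′′′(0) = 26

M_X(t) = 1/(2*(1 - e^(t)/2))
K_X(t) = log M_X(t) = -log(1 - e^(t)/2) - log(2)
K′(t) = -e^(t)/(e^(t) - 2)
K′′(t) = 2*e^(t)/(e^(2*t) - 4*e^(t) + 4)
K′′′(t) = (-2*e^(2*t) - 4*e^(t))/(e^(3*t) - 6*e^(2*t) + 12*e^(t) - 8)
K′′′′(t) = (2*e^(3*t) + 16*e^(2*t) + 8*e^(t))/(e^(4*t) - 8*e^(3*t) + 24*e^(2*t) - 32*e^(t) + 16)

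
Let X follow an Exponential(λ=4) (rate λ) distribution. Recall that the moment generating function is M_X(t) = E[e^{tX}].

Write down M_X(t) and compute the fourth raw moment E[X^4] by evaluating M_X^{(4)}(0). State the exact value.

E[X^4] = d^4M/dt^4 |_{t=0} = 3/32

M_X(t) = 4/(4 - t)
dM/dt = 4/(t^2 - 8*t + 16)
d^2M/dt^2 = -8/(t^3 - 12*t^2 + 48*t - 64)
d^3M/dt^3 = 24/(t^4 - 16*t^3 + 96*t^2 - 256*t + 256)
d^4M/dt^4 = -96/(t^5 - 20*t^4 + 160*t^3 - 640*t^2 + 1280*t - 1024)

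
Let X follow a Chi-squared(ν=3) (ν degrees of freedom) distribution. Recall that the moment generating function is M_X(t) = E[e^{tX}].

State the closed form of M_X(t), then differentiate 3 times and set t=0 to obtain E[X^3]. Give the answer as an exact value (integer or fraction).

M_X(t) = (1 - 2*t)^(-3/2)
M^(3)(t) = 105/(16*t^4*√(1 - 2*t) - 32*t^3*√(1 - 2*t) + 24*t^2*√(1 - 2*t) - 8*t*√(1 - 2*t) + √(1 - 2*t))

E[X^3] = M^(3)(0) = 105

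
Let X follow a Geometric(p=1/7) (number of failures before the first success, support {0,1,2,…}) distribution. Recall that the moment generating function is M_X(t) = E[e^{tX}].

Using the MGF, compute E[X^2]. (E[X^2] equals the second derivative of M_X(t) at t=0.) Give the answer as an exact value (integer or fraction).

E[X^2] = M′′(0) = 78

M_X(t) = 1/(7*(1 - 6*e^(t)/7))
M′(t) = 6*e^(t)/(36*e^(2*t) - 84*e^(t) + 49)
M′′(t) = (-36*e^(2*t) - 42*e^(t))/(216*e^(3*t) - 756*e^(2*t) + 882*e^(t) - 343)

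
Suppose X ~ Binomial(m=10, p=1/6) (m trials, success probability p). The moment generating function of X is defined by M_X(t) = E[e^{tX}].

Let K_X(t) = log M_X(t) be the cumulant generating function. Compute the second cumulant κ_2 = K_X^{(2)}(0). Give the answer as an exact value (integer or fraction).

M_X(t) = (e^(t)/6 + 5/6)^10
K_X(t) = log M_X(t) = 10*log(e^(t)/6 + 5/6)
D^2[K](t) = 50*e^(t)/(e^(2*t) + 10*e^(t) + 25)

κ_2 = D^2[K](0) = 25/18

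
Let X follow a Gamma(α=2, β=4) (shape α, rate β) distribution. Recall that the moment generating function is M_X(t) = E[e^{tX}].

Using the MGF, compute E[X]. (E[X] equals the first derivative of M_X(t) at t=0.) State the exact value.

E[X] = dM/dt |_{t=0} = 1/2

M_X(t) = 16/(4 - t)^2
dM/dt = -32/(t^3 - 12*t^2 + 48*t - 64)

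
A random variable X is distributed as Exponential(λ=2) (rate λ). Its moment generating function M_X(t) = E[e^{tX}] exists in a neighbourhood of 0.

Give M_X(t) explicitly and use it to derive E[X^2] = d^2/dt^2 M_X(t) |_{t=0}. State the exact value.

E[X^2] = M′′(0) = 1/2

M_X(t) = 2/(2 - t)
M′(t) = 2/(t^2 - 4*t + 4)
M′′(t) = -4/(t^3 - 6*t^2 + 12*t - 8)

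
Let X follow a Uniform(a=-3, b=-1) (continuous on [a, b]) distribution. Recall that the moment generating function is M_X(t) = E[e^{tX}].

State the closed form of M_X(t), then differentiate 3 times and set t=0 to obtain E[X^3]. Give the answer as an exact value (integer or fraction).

M_X(t) = (e^(-t) - e^(-3*t))/(2*t)
D^3[M](t) = (-t^3*e^(2*t) + 27*t^3 - 3*t^2*e^(2*t) + 27*t^2 - 6*t*e^(2*t) + 18*t - 6*e^(2*t) + 6)*e^(-3*t)/(2*t^4)

E[X^3] = D^3[M](0) = -10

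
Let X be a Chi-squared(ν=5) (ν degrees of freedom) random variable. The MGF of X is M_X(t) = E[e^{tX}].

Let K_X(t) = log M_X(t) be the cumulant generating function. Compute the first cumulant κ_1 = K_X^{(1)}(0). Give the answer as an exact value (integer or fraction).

κ_1 = dK/dt |_{t=0} = 5

M_X(t) = (1 - 2*t)^(-5/2)
K_X(t) = log M_X(t) = -5*log(1 - 2*t)/2
dK/dt = -5/(2*t - 1)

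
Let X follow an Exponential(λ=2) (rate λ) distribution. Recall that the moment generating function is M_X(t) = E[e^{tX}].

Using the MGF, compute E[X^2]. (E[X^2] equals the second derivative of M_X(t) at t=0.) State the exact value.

M_X(t) = 2/(2 - t)
M^(2)(t) = -4/(t^3 - 6*t^2 + 12*t - 8)

E[X^2] = M^(2)(0) = 1/2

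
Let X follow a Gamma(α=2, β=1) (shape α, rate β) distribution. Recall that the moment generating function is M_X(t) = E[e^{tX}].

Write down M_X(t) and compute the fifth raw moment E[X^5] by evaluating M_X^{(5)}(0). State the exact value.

E[X^5] = M^(5)(0) = 720

M_X(t) = (1 - t)^(-2)
M^(5)(t) = -720/(t^7 - 7*t^6 + 21*t^5 - 35*t^4 + 35*t^3 - 21*t^2 + 7*t - 1)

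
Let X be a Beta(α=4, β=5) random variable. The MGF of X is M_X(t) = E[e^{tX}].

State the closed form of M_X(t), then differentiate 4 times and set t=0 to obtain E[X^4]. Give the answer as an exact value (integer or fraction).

M_X(t) = ₁F₁(4; 9; t)
M^(4)(t) = 7*₁F₁(8; 13; t)/99

E[X^4] = M^(4)(0) = 7/99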